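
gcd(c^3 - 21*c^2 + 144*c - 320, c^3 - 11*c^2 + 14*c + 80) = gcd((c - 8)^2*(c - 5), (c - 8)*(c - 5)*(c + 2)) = c^2 - 13*c + 40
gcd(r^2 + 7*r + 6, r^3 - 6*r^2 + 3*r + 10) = r + 1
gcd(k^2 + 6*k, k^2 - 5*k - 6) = 1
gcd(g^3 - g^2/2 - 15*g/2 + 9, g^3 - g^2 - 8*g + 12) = g^2 + g - 6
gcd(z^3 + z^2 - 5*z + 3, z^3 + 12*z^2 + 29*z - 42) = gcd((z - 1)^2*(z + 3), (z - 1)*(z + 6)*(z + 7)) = z - 1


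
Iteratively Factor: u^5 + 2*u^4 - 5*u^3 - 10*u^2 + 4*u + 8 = (u + 1)*(u^4 + u^3 - 6*u^2 - 4*u + 8) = (u - 2)*(u + 1)*(u^3 + 3*u^2 - 4) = (u - 2)*(u + 1)*(u + 2)*(u^2 + u - 2) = (u - 2)*(u - 1)*(u + 1)*(u + 2)*(u + 2)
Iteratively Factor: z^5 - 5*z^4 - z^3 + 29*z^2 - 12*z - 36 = (z - 2)*(z^4 - 3*z^3 - 7*z^2 + 15*z + 18) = (z - 2)*(z + 1)*(z^3 - 4*z^2 - 3*z + 18) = (z - 3)*(z - 2)*(z + 1)*(z^2 - z - 6) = (z - 3)^2*(z - 2)*(z + 1)*(z + 2)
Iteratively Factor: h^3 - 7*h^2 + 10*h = (h - 5)*(h^2 - 2*h) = h*(h - 5)*(h - 2)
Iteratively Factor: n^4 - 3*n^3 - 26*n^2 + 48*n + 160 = (n + 2)*(n^3 - 5*n^2 - 16*n + 80) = (n + 2)*(n + 4)*(n^2 - 9*n + 20) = (n - 5)*(n + 2)*(n + 4)*(n - 4)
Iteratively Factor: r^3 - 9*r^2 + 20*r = (r)*(r^2 - 9*r + 20) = r*(r - 5)*(r - 4)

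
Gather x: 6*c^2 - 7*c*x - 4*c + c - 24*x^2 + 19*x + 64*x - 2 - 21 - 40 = 6*c^2 - 3*c - 24*x^2 + x*(83 - 7*c) - 63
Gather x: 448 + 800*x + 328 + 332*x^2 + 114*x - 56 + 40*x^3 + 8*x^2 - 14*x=40*x^3 + 340*x^2 + 900*x + 720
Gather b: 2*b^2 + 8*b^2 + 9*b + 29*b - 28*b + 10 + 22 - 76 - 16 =10*b^2 + 10*b - 60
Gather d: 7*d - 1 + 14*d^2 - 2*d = 14*d^2 + 5*d - 1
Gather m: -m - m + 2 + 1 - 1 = 2 - 2*m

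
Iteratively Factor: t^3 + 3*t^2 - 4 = (t + 2)*(t^2 + t - 2) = (t + 2)^2*(t - 1)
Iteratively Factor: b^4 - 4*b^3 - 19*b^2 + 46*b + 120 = (b - 4)*(b^3 - 19*b - 30) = (b - 4)*(b + 2)*(b^2 - 2*b - 15) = (b - 5)*(b - 4)*(b + 2)*(b + 3)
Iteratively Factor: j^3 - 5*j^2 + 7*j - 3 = (j - 1)*(j^2 - 4*j + 3) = (j - 1)^2*(j - 3)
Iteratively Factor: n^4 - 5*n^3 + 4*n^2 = (n)*(n^3 - 5*n^2 + 4*n) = n^2*(n^2 - 5*n + 4) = n^2*(n - 4)*(n - 1)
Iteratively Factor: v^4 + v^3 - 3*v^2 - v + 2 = (v + 1)*(v^3 - 3*v + 2) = (v - 1)*(v + 1)*(v^2 + v - 2) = (v - 1)^2*(v + 1)*(v + 2)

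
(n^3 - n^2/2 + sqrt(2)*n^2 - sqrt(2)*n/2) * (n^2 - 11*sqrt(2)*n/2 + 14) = n^5 - 9*sqrt(2)*n^4/2 - n^4/2 + 3*n^3 + 9*sqrt(2)*n^3/4 - 3*n^2/2 + 14*sqrt(2)*n^2 - 7*sqrt(2)*n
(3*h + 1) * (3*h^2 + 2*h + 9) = 9*h^3 + 9*h^2 + 29*h + 9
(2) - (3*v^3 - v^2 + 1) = -3*v^3 + v^2 + 1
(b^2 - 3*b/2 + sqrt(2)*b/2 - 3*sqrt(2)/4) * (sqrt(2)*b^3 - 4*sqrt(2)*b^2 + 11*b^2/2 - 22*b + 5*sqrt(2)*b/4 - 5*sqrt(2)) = sqrt(2)*b^5 - 11*sqrt(2)*b^4/2 + 13*b^4/2 - 143*b^3/4 + 10*sqrt(2)*b^3 - 22*sqrt(2)*b^2 + 161*b^2/4 - 55*b/8 + 24*sqrt(2)*b + 15/2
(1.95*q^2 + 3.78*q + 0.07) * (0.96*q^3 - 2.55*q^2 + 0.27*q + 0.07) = 1.872*q^5 - 1.3437*q^4 - 9.0453*q^3 + 0.9786*q^2 + 0.2835*q + 0.0049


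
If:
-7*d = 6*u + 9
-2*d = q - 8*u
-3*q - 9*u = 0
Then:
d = -99/89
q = 54/89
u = -18/89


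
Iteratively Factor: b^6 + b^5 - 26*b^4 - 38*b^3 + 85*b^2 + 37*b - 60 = (b - 5)*(b^5 + 6*b^4 + 4*b^3 - 18*b^2 - 5*b + 12) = (b - 5)*(b - 1)*(b^4 + 7*b^3 + 11*b^2 - 7*b - 12) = (b - 5)*(b - 1)*(b + 4)*(b^3 + 3*b^2 - b - 3) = (b - 5)*(b - 1)*(b + 3)*(b + 4)*(b^2 - 1) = (b - 5)*(b - 1)*(b + 1)*(b + 3)*(b + 4)*(b - 1)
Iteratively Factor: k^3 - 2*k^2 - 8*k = (k - 4)*(k^2 + 2*k) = (k - 4)*(k + 2)*(k)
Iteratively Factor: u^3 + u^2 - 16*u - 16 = (u + 4)*(u^2 - 3*u - 4) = (u - 4)*(u + 4)*(u + 1)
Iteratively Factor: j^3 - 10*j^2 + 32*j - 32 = (j - 4)*(j^2 - 6*j + 8) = (j - 4)*(j - 2)*(j - 4)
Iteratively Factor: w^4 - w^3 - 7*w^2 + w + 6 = (w - 3)*(w^3 + 2*w^2 - w - 2) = (w - 3)*(w + 2)*(w^2 - 1) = (w - 3)*(w - 1)*(w + 2)*(w + 1)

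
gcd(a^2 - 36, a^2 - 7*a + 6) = a - 6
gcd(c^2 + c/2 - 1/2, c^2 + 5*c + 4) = c + 1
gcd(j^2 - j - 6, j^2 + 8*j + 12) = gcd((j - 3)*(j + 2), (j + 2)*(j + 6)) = j + 2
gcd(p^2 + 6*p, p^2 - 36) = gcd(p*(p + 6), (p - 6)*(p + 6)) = p + 6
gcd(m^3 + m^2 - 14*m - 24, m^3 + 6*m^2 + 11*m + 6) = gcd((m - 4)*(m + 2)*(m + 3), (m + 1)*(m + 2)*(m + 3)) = m^2 + 5*m + 6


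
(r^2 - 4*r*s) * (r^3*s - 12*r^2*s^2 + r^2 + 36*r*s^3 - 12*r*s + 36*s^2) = r^5*s - 16*r^4*s^2 + r^4 + 84*r^3*s^3 - 16*r^3*s - 144*r^2*s^4 + 84*r^2*s^2 - 144*r*s^3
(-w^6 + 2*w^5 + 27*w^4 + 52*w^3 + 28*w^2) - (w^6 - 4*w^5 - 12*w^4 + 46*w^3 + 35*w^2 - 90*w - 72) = -2*w^6 + 6*w^5 + 39*w^4 + 6*w^3 - 7*w^2 + 90*w + 72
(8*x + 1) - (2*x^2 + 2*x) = -2*x^2 + 6*x + 1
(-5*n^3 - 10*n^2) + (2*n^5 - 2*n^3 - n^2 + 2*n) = 2*n^5 - 7*n^3 - 11*n^2 + 2*n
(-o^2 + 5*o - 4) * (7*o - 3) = -7*o^3 + 38*o^2 - 43*o + 12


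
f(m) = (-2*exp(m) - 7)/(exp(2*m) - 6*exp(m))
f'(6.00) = 0.01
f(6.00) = -0.00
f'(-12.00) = -189880.59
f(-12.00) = 189881.12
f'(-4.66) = -123.24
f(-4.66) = 123.77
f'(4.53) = 0.03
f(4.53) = -0.02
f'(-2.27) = -11.28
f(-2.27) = 11.83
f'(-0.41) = -1.68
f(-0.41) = 2.35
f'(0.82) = 0.00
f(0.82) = 1.36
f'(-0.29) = -1.47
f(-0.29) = 2.16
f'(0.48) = -0.46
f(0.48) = 1.44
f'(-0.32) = -1.52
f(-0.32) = 2.21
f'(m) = (-2*exp(m) - 7)*(-2*exp(2*m) + 6*exp(m))/(exp(2*m) - 6*exp(m))^2 - 2*exp(m)/(exp(2*m) - 6*exp(m)) = 2*(exp(2*m) + 7*exp(m) - 21)*exp(-m)/(exp(2*m) - 12*exp(m) + 36)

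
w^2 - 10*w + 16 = (w - 8)*(w - 2)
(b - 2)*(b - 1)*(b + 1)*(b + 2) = b^4 - 5*b^2 + 4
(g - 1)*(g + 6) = g^2 + 5*g - 6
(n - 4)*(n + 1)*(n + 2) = n^3 - n^2 - 10*n - 8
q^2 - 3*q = q*(q - 3)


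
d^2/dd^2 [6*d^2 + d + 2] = 12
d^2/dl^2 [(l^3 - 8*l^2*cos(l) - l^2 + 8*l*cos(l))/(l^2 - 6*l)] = 4*(2*l^3*cos(l) - 26*l^2*cos(l) - 20*l*sin(l) + 96*l*cos(l) + 120*sin(l) - 92*cos(l) + 15)/(l^3 - 18*l^2 + 108*l - 216)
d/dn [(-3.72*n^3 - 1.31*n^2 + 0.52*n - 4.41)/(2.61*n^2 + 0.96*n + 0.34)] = (-9.7092*n^4 - 7.1424*n^3 - 6.4092*n^2 + 22.1294*n + 4.4104)/(6.8121*n^4 + 5.0112*n^3 + 2.6964*n^2 + 0.6528*n + 0.1156)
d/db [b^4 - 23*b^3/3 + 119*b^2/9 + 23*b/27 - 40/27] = 4*b^3 - 23*b^2 + 238*b/9 + 23/27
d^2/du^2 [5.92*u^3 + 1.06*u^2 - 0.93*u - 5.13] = 35.52*u + 2.12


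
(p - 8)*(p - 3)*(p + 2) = p^3 - 9*p^2 + 2*p + 48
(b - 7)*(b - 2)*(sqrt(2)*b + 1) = sqrt(2)*b^3 - 9*sqrt(2)*b^2 + b^2 - 9*b + 14*sqrt(2)*b + 14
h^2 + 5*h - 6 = (h - 1)*(h + 6)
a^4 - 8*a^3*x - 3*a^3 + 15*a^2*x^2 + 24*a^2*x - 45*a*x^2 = a*(a - 3)*(a - 5*x)*(a - 3*x)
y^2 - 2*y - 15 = (y - 5)*(y + 3)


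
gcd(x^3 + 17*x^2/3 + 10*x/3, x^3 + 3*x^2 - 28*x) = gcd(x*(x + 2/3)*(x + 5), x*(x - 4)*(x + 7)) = x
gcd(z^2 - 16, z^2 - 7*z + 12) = z - 4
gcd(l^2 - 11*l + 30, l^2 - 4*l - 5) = l - 5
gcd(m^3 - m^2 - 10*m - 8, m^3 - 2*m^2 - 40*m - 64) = m + 2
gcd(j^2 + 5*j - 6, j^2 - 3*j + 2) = j - 1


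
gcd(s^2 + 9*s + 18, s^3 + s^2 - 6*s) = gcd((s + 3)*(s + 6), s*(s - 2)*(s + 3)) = s + 3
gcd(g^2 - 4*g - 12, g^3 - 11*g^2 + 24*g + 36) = g - 6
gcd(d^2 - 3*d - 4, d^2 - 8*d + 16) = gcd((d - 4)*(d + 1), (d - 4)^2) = d - 4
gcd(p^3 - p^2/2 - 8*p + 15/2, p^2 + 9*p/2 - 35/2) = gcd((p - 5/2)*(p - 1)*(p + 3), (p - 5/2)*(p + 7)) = p - 5/2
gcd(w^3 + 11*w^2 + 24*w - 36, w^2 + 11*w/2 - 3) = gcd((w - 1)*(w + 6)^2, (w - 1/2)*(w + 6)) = w + 6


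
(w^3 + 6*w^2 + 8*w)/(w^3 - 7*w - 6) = w*(w + 4)/(w^2 - 2*w - 3)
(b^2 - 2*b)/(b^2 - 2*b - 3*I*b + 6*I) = b/(b - 3*I)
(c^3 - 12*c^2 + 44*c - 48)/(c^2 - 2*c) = c - 10 + 24/c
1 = 1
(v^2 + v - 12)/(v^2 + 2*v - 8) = (v - 3)/(v - 2)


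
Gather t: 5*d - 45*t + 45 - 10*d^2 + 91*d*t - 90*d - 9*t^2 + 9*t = -10*d^2 - 85*d - 9*t^2 + t*(91*d - 36) + 45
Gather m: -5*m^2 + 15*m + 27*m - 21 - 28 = -5*m^2 + 42*m - 49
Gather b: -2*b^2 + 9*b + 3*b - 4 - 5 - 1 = -2*b^2 + 12*b - 10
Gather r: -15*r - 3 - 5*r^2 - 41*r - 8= -5*r^2 - 56*r - 11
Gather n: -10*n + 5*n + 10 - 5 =5 - 5*n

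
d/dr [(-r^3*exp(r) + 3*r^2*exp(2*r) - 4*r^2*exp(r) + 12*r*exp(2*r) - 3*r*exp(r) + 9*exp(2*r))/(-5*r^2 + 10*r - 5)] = (r^4 - 6*r^3*exp(r) + 4*r^3 - 18*r^2*exp(r) - 4*r^2 + 24*r*exp(r) - 14*r + 48*exp(r) - 3)*exp(r)/(5*(r^3 - 3*r^2 + 3*r - 1))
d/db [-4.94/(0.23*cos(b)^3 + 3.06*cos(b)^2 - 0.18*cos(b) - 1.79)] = (-3.4086*cos(b)^2 - 30.2328*cos(b) + 0.8892)*sin(b)/(0.23*cos(b)^3 + 3.06*cos(b)^2 - 0.18*cos(b) - 1.79)^2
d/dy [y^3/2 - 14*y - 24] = 3*y^2/2 - 14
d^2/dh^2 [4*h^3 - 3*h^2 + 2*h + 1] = 24*h - 6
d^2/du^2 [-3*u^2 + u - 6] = -6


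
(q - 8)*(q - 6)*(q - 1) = q^3 - 15*q^2 + 62*q - 48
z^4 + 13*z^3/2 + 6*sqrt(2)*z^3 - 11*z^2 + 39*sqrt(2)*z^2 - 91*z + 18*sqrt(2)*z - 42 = (z + 1/2)*(z + 6)*(z - sqrt(2))*(z + 7*sqrt(2))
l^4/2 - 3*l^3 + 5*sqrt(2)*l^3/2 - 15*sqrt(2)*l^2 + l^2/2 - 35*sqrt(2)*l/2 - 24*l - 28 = (l - 7)*(l + 4*sqrt(2))*(sqrt(2)*l/2 + 1)*(sqrt(2)*l/2 + sqrt(2)/2)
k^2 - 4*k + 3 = (k - 3)*(k - 1)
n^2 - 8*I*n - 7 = (n - 7*I)*(n - I)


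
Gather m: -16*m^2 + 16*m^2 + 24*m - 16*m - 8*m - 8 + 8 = 0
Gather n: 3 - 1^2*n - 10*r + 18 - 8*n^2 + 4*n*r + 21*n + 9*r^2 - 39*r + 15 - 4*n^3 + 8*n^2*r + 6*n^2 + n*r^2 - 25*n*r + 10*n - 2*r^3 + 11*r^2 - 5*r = -4*n^3 + n^2*(8*r - 2) + n*(r^2 - 21*r + 30) - 2*r^3 + 20*r^2 - 54*r + 36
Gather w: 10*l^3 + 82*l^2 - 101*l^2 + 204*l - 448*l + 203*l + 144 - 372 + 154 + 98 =10*l^3 - 19*l^2 - 41*l + 24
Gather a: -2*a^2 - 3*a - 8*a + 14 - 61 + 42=-2*a^2 - 11*a - 5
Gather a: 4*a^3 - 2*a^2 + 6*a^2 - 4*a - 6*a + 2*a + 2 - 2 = 4*a^3 + 4*a^2 - 8*a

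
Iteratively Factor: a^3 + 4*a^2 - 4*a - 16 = (a - 2)*(a^2 + 6*a + 8) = (a - 2)*(a + 2)*(a + 4)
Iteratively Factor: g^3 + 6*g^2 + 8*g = (g + 2)*(g^2 + 4*g) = (g + 2)*(g + 4)*(g)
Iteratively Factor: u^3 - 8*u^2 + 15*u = (u - 5)*(u^2 - 3*u) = u*(u - 5)*(u - 3)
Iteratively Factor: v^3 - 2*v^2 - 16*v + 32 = (v - 2)*(v^2 - 16) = (v - 4)*(v - 2)*(v + 4)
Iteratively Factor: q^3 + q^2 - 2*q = (q)*(q^2 + q - 2) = q*(q - 1)*(q + 2)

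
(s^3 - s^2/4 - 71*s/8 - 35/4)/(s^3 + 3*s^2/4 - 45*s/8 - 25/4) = (2*s - 7)/(2*s - 5)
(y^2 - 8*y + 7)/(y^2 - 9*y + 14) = (y - 1)/(y - 2)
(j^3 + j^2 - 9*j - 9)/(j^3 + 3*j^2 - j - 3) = (j - 3)/(j - 1)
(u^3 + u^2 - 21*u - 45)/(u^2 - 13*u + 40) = (u^2 + 6*u + 9)/(u - 8)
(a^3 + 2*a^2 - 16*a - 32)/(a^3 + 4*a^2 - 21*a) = (a^3 + 2*a^2 - 16*a - 32)/(a*(a^2 + 4*a - 21))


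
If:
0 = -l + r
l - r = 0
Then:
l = r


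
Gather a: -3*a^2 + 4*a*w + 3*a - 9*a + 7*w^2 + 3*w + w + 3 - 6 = -3*a^2 + a*(4*w - 6) + 7*w^2 + 4*w - 3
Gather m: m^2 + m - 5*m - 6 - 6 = m^2 - 4*m - 12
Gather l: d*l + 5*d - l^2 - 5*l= 5*d - l^2 + l*(d - 5)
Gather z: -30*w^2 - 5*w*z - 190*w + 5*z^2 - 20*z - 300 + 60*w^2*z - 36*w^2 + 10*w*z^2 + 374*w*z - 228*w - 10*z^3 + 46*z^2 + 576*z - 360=-66*w^2 - 418*w - 10*z^3 + z^2*(10*w + 51) + z*(60*w^2 + 369*w + 556) - 660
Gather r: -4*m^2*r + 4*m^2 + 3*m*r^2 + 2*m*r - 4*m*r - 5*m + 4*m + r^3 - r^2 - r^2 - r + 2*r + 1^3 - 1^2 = 4*m^2 - m + r^3 + r^2*(3*m - 2) + r*(-4*m^2 - 2*m + 1)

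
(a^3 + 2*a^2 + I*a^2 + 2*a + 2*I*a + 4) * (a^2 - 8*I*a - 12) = a^5 + 2*a^4 - 7*I*a^4 - 2*a^3 - 14*I*a^3 - 4*a^2 - 28*I*a^2 - 24*a - 56*I*a - 48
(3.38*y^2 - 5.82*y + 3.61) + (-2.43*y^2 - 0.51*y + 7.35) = 0.95*y^2 - 6.33*y + 10.96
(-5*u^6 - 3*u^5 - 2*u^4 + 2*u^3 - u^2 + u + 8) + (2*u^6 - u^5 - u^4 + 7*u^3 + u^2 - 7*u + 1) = -3*u^6 - 4*u^5 - 3*u^4 + 9*u^3 - 6*u + 9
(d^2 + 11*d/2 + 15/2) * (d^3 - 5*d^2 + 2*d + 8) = d^5 + d^4/2 - 18*d^3 - 37*d^2/2 + 59*d + 60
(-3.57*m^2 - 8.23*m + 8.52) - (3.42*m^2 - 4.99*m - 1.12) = -6.99*m^2 - 3.24*m + 9.64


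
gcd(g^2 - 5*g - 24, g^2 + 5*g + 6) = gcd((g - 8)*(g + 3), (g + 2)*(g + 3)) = g + 3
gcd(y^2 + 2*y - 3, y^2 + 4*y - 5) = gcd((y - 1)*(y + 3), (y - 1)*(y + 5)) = y - 1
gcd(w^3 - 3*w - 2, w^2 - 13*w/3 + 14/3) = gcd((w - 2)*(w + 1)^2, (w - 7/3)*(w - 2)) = w - 2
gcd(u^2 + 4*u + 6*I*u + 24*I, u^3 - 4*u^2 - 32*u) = u + 4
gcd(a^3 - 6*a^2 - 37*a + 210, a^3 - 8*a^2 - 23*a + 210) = a - 7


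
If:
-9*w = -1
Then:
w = 1/9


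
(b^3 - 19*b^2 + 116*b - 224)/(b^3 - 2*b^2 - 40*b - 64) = (b^2 - 11*b + 28)/(b^2 + 6*b + 8)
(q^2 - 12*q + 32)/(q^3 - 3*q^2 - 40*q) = (q - 4)/(q*(q + 5))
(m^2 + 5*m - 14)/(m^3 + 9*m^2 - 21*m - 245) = (m - 2)/(m^2 + 2*m - 35)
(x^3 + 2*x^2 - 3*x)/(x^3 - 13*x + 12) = x*(x + 3)/(x^2 + x - 12)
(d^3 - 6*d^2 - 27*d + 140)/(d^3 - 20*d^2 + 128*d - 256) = (d^2 - 2*d - 35)/(d^2 - 16*d + 64)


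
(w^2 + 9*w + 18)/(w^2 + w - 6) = (w + 6)/(w - 2)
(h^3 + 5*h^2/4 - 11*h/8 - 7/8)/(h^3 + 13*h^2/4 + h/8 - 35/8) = (2*h + 1)/(2*h + 5)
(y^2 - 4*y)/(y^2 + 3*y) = (y - 4)/(y + 3)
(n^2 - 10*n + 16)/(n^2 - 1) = (n^2 - 10*n + 16)/(n^2 - 1)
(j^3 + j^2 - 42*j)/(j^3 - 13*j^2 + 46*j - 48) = j*(j^2 + j - 42)/(j^3 - 13*j^2 + 46*j - 48)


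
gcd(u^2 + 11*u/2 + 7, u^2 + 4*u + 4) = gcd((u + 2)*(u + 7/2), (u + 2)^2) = u + 2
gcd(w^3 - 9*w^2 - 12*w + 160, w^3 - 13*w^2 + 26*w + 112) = w - 8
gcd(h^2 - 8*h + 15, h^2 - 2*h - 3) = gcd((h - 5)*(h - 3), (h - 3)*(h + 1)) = h - 3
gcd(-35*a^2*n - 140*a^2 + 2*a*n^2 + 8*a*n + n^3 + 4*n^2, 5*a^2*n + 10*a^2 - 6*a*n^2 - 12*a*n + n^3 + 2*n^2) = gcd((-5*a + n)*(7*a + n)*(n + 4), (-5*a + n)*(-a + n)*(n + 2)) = 5*a - n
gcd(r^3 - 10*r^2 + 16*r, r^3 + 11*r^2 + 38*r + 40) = 1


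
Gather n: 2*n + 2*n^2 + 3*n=2*n^2 + 5*n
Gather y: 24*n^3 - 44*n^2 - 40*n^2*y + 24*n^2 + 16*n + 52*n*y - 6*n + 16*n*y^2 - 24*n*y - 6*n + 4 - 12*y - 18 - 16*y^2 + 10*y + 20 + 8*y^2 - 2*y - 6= 24*n^3 - 20*n^2 + 4*n + y^2*(16*n - 8) + y*(-40*n^2 + 28*n - 4)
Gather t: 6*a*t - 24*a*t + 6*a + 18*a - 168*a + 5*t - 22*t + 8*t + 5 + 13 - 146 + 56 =-144*a + t*(-18*a - 9) - 72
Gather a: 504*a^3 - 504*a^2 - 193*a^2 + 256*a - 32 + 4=504*a^3 - 697*a^2 + 256*a - 28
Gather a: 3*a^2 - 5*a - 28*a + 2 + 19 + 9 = 3*a^2 - 33*a + 30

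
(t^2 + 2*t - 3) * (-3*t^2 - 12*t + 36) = -3*t^4 - 18*t^3 + 21*t^2 + 108*t - 108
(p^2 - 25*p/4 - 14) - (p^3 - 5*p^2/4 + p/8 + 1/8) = -p^3 + 9*p^2/4 - 51*p/8 - 113/8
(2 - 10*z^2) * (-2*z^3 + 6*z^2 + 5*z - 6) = 20*z^5 - 60*z^4 - 54*z^3 + 72*z^2 + 10*z - 12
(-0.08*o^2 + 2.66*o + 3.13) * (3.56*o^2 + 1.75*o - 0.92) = -0.2848*o^4 + 9.3296*o^3 + 15.8714*o^2 + 3.0303*o - 2.8796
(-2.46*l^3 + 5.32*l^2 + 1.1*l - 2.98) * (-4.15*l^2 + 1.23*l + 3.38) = 10.209*l^5 - 25.1038*l^4 - 6.3362*l^3 + 31.7016*l^2 + 0.0526*l - 10.0724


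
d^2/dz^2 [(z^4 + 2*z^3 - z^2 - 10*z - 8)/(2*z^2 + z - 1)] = 2*(4*z^3 - 6*z^2 + 3*z - 35)/(8*z^3 - 12*z^2 + 6*z - 1)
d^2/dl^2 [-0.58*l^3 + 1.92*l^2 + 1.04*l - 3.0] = 3.84 - 3.48*l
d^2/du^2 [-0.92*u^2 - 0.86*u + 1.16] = -1.84000000000000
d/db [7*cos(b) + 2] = -7*sin(b)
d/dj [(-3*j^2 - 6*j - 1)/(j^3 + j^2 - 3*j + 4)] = (3*j^4 + 12*j^3 + 18*j^2 - 22*j - 27)/(j^6 + 2*j^5 - 5*j^4 + 2*j^3 + 17*j^2 - 24*j + 16)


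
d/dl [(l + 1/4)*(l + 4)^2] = 3*(l/2 + 2)*(2*l + 3)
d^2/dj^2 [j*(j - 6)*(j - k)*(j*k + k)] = 2*k*(6*j^2 - 3*j*k - 15*j + 5*k - 6)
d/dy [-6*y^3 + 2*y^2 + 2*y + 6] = -18*y^2 + 4*y + 2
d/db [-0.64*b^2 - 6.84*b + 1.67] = -1.28*b - 6.84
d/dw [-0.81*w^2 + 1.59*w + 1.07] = 1.59 - 1.62*w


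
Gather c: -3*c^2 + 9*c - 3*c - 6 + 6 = -3*c^2 + 6*c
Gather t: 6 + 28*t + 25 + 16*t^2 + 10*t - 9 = 16*t^2 + 38*t + 22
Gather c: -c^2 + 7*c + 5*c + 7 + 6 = -c^2 + 12*c + 13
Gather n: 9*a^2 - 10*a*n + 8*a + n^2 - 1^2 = 9*a^2 - 10*a*n + 8*a + n^2 - 1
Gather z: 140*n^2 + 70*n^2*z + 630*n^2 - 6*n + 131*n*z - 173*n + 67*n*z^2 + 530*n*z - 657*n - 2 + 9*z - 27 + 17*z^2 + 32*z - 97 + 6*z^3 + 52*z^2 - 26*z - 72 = 770*n^2 - 836*n + 6*z^3 + z^2*(67*n + 69) + z*(70*n^2 + 661*n + 15) - 198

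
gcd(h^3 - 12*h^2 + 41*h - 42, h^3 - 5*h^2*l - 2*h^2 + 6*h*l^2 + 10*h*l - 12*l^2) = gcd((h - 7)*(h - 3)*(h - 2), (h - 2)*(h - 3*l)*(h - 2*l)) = h - 2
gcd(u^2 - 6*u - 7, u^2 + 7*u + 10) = 1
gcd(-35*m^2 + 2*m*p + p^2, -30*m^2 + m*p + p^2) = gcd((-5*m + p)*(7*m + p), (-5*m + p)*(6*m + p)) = -5*m + p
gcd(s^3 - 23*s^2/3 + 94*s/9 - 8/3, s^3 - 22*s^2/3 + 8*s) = s^2 - 22*s/3 + 8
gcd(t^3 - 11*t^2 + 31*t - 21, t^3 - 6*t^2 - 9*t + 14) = t^2 - 8*t + 7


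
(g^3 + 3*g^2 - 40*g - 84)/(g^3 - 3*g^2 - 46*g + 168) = (g + 2)/(g - 4)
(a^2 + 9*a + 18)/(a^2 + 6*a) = (a + 3)/a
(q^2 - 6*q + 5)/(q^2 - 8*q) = (q^2 - 6*q + 5)/(q*(q - 8))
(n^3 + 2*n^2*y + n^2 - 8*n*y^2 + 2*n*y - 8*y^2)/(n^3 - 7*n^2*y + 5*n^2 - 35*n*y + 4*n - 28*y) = (-n^2 - 2*n*y + 8*y^2)/(-n^2 + 7*n*y - 4*n + 28*y)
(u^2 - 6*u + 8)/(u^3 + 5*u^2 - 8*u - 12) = (u - 4)/(u^2 + 7*u + 6)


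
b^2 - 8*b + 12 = (b - 6)*(b - 2)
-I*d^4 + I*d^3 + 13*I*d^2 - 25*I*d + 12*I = (d - 3)*(d - 1)*(d + 4)*(-I*d + I)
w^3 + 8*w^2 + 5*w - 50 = (w - 2)*(w + 5)^2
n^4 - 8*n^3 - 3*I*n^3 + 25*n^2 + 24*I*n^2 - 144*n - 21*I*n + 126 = (n - 7)*(n - 1)*(n - 6*I)*(n + 3*I)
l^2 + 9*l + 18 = (l + 3)*(l + 6)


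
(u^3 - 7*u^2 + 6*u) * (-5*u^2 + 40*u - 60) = -5*u^5 + 75*u^4 - 370*u^3 + 660*u^2 - 360*u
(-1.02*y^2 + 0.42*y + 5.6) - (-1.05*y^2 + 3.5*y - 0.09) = 0.03*y^2 - 3.08*y + 5.69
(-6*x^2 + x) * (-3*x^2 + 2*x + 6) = 18*x^4 - 15*x^3 - 34*x^2 + 6*x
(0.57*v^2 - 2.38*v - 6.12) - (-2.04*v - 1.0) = 0.57*v^2 - 0.34*v - 5.12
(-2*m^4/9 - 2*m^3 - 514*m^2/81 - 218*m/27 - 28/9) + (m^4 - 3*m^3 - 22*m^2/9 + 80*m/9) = 7*m^4/9 - 5*m^3 - 712*m^2/81 + 22*m/27 - 28/9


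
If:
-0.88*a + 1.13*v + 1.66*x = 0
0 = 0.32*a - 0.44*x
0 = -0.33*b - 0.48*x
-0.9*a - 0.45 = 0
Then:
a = -0.50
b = 0.53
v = 0.14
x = -0.36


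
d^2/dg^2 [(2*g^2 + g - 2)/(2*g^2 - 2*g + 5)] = 12*(2*g^3 - 14*g^2 - g + 12)/(8*g^6 - 24*g^5 + 84*g^4 - 128*g^3 + 210*g^2 - 150*g + 125)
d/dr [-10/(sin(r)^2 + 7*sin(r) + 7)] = 10*(2*sin(r) + 7)*cos(r)/(sin(r)^2 + 7*sin(r) + 7)^2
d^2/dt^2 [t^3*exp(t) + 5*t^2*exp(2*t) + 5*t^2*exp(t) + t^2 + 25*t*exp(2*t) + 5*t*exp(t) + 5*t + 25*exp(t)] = t^3*exp(t) + 20*t^2*exp(2*t) + 11*t^2*exp(t) + 140*t*exp(2*t) + 31*t*exp(t) + 110*exp(2*t) + 45*exp(t) + 2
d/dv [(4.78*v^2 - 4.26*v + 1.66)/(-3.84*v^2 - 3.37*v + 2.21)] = (-32.467*v^2 + 33.8764*v - 3.8204)/(14.7456*v^4 + 25.8816*v^3 - 5.6159*v^2 - 14.8954*v + 4.8841)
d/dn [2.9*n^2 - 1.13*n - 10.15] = 5.8*n - 1.13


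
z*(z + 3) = z^2 + 3*z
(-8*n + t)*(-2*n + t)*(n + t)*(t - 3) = 16*n^3*t - 48*n^3 + 6*n^2*t^2 - 18*n^2*t - 9*n*t^3 + 27*n*t^2 + t^4 - 3*t^3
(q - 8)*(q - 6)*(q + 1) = q^3 - 13*q^2 + 34*q + 48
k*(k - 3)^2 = k^3 - 6*k^2 + 9*k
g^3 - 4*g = g*(g - 2)*(g + 2)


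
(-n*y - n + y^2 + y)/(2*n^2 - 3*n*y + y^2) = (y + 1)/(-2*n + y)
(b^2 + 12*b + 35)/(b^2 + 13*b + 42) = (b + 5)/(b + 6)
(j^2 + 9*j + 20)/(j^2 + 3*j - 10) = (j + 4)/(j - 2)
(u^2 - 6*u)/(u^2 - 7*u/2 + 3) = 2*u*(u - 6)/(2*u^2 - 7*u + 6)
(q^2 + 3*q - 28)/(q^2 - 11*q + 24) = (q^2 + 3*q - 28)/(q^2 - 11*q + 24)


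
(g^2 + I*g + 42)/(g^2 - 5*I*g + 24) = (g^2 + I*g + 42)/(g^2 - 5*I*g + 24)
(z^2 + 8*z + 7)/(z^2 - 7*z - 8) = (z + 7)/(z - 8)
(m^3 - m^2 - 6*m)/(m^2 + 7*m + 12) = m*(m^2 - m - 6)/(m^2 + 7*m + 12)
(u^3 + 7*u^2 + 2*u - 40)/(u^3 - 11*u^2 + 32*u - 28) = (u^2 + 9*u + 20)/(u^2 - 9*u + 14)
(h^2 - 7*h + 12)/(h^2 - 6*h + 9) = (h - 4)/(h - 3)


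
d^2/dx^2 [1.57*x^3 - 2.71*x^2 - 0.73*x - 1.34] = 9.42*x - 5.42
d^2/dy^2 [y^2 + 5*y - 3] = 2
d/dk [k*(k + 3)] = 2*k + 3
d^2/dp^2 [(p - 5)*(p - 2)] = 2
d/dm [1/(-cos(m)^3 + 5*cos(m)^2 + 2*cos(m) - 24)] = (-3*cos(m)^2 + 10*cos(m) + 2)*sin(m)/(cos(m)^3 - 5*cos(m)^2 - 2*cos(m) + 24)^2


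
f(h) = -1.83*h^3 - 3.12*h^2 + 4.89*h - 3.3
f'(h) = -5.49*h^2 - 6.24*h + 4.89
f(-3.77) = 31.98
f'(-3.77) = -49.61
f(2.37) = -33.60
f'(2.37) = -40.74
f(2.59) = -43.36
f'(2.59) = -48.10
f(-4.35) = 67.02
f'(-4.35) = -71.85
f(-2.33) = -8.48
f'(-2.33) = -10.38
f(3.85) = -135.15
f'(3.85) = -100.51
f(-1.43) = -11.32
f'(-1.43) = 2.59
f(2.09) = -23.42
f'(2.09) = -32.13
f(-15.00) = 5397.60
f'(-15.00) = -1136.76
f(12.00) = -3556.14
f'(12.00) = -860.55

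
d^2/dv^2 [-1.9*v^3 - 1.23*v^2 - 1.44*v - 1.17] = -11.4*v - 2.46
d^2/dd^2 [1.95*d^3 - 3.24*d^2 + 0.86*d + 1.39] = 11.7*d - 6.48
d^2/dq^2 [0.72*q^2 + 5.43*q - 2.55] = 1.44000000000000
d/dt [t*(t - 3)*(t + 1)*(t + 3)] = 4*t^3 + 3*t^2 - 18*t - 9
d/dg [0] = 0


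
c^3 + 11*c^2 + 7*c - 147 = (c - 3)*(c + 7)^2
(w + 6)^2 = w^2 + 12*w + 36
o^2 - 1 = (o - 1)*(o + 1)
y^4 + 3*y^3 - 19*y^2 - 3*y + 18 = (y - 3)*(y - 1)*(y + 1)*(y + 6)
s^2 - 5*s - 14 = (s - 7)*(s + 2)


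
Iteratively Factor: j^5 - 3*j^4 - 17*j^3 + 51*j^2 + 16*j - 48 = (j - 4)*(j^4 + j^3 - 13*j^2 - j + 12) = (j - 4)*(j + 4)*(j^3 - 3*j^2 - j + 3) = (j - 4)*(j + 1)*(j + 4)*(j^2 - 4*j + 3) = (j - 4)*(j - 1)*(j + 1)*(j + 4)*(j - 3)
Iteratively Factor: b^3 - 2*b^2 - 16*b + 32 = (b + 4)*(b^2 - 6*b + 8) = (b - 2)*(b + 4)*(b - 4)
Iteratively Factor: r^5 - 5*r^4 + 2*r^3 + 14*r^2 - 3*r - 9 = (r + 1)*(r^4 - 6*r^3 + 8*r^2 + 6*r - 9) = (r - 3)*(r + 1)*(r^3 - 3*r^2 - r + 3) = (r - 3)^2*(r + 1)*(r^2 - 1) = (r - 3)^2*(r - 1)*(r + 1)*(r + 1)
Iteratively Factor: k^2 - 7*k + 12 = (k - 3)*(k - 4)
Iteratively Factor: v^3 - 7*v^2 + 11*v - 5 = (v - 1)*(v^2 - 6*v + 5) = (v - 5)*(v - 1)*(v - 1)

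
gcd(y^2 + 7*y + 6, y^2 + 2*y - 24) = y + 6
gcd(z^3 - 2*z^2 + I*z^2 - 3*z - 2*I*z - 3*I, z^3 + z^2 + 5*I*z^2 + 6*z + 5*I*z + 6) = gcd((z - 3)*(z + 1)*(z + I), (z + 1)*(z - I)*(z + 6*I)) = z + 1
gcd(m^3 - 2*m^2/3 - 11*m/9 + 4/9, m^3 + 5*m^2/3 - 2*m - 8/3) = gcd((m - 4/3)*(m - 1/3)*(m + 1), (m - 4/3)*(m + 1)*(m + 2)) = m^2 - m/3 - 4/3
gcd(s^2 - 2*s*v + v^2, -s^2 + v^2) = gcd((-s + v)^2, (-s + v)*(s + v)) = s - v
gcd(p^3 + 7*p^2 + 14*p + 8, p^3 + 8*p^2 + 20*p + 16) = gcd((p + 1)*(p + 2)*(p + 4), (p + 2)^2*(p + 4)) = p^2 + 6*p + 8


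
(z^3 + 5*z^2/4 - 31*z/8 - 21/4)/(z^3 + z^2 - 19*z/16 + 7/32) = 4*(2*z^2 - z - 6)/(8*z^2 - 6*z + 1)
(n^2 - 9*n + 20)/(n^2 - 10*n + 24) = (n - 5)/(n - 6)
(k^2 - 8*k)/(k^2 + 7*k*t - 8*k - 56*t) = k/(k + 7*t)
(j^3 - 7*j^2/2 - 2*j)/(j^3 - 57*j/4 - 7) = 2*j/(2*j + 7)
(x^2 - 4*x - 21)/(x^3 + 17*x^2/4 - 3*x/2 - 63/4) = 4*(x - 7)/(4*x^2 + 5*x - 21)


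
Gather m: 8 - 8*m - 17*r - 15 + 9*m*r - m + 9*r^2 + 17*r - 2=m*(9*r - 9) + 9*r^2 - 9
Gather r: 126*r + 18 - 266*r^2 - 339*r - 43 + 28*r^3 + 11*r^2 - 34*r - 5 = 28*r^3 - 255*r^2 - 247*r - 30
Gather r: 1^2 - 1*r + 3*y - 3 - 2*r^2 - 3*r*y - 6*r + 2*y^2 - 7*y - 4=-2*r^2 + r*(-3*y - 7) + 2*y^2 - 4*y - 6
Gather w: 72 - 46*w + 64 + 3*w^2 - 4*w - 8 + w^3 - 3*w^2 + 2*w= w^3 - 48*w + 128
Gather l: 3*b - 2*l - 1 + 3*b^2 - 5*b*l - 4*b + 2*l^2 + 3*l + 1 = 3*b^2 - b + 2*l^2 + l*(1 - 5*b)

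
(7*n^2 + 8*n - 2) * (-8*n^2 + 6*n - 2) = -56*n^4 - 22*n^3 + 50*n^2 - 28*n + 4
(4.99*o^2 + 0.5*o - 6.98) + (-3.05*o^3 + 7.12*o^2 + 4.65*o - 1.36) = -3.05*o^3 + 12.11*o^2 + 5.15*o - 8.34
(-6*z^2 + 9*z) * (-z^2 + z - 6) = 6*z^4 - 15*z^3 + 45*z^2 - 54*z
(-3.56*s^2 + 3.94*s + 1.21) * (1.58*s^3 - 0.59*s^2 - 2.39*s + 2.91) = -5.6248*s^5 + 8.3256*s^4 + 8.0956*s^3 - 20.4901*s^2 + 8.5735*s + 3.5211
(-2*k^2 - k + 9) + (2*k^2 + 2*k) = k + 9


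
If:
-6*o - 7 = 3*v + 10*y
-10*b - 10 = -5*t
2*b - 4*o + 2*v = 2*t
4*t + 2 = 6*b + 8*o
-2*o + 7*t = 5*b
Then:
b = -23/17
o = 31/34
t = -12/17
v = 42/17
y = -169/85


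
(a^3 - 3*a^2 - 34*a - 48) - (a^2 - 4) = a^3 - 4*a^2 - 34*a - 44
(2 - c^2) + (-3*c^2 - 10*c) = -4*c^2 - 10*c + 2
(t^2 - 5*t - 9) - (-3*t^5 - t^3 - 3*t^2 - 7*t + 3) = 3*t^5 + t^3 + 4*t^2 + 2*t - 12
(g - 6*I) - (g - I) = -5*I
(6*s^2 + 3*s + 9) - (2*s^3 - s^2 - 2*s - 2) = -2*s^3 + 7*s^2 + 5*s + 11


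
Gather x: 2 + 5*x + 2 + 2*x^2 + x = 2*x^2 + 6*x + 4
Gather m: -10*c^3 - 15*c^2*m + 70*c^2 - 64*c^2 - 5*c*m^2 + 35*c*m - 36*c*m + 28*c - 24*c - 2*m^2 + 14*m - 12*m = -10*c^3 + 6*c^2 + 4*c + m^2*(-5*c - 2) + m*(-15*c^2 - c + 2)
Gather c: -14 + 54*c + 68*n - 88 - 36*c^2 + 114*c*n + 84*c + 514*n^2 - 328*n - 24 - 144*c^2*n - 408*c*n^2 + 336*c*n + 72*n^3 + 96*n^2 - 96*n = c^2*(-144*n - 36) + c*(-408*n^2 + 450*n + 138) + 72*n^3 + 610*n^2 - 356*n - 126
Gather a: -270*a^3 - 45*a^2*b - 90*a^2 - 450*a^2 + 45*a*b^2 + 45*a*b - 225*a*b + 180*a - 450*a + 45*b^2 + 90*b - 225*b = -270*a^3 + a^2*(-45*b - 540) + a*(45*b^2 - 180*b - 270) + 45*b^2 - 135*b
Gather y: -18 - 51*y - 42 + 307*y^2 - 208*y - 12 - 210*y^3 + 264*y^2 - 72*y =-210*y^3 + 571*y^2 - 331*y - 72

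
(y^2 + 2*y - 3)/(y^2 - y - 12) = (y - 1)/(y - 4)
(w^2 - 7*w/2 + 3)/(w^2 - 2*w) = (w - 3/2)/w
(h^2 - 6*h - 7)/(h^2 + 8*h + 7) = (h - 7)/(h + 7)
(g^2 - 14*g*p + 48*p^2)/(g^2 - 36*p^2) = (g - 8*p)/(g + 6*p)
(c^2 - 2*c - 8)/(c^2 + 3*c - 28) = (c + 2)/(c + 7)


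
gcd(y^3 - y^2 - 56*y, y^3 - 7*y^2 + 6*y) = y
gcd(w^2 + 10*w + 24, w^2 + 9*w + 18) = w + 6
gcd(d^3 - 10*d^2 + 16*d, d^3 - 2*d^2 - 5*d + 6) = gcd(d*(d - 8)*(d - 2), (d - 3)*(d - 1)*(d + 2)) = 1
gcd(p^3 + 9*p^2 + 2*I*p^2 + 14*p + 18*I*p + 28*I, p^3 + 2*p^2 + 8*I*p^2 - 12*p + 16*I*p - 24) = p^2 + p*(2 + 2*I) + 4*I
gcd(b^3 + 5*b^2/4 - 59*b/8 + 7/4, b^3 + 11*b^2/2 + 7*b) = b + 7/2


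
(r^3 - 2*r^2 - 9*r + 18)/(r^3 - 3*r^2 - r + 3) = (r^2 + r - 6)/(r^2 - 1)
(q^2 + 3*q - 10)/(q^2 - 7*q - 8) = (-q^2 - 3*q + 10)/(-q^2 + 7*q + 8)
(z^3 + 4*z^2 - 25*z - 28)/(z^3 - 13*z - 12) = (z + 7)/(z + 3)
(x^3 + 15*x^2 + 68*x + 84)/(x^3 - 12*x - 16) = (x^2 + 13*x + 42)/(x^2 - 2*x - 8)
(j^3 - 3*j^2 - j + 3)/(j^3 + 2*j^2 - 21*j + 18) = (j + 1)/(j + 6)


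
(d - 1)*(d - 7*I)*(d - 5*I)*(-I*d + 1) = -I*d^4 - 11*d^3 + I*d^3 + 11*d^2 + 23*I*d^2 - 35*d - 23*I*d + 35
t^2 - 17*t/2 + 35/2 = (t - 5)*(t - 7/2)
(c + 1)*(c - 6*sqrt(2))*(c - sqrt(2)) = c^3 - 7*sqrt(2)*c^2 + c^2 - 7*sqrt(2)*c + 12*c + 12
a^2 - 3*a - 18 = (a - 6)*(a + 3)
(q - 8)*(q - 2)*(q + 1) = q^3 - 9*q^2 + 6*q + 16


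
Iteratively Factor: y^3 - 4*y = (y - 2)*(y^2 + 2*y) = (y - 2)*(y + 2)*(y)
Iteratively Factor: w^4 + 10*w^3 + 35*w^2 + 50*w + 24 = (w + 2)*(w^3 + 8*w^2 + 19*w + 12) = (w + 1)*(w + 2)*(w^2 + 7*w + 12) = (w + 1)*(w + 2)*(w + 4)*(w + 3)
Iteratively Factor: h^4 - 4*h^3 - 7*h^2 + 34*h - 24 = (h - 2)*(h^3 - 2*h^2 - 11*h + 12) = (h - 2)*(h - 1)*(h^2 - h - 12) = (h - 4)*(h - 2)*(h - 1)*(h + 3)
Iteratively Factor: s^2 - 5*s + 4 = (s - 4)*(s - 1)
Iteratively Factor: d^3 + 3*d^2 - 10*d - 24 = (d + 4)*(d^2 - d - 6) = (d - 3)*(d + 4)*(d + 2)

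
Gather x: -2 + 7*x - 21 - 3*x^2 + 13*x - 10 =-3*x^2 + 20*x - 33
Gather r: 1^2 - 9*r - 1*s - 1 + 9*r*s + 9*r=9*r*s - s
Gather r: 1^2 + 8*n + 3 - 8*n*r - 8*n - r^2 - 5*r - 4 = -r^2 + r*(-8*n - 5)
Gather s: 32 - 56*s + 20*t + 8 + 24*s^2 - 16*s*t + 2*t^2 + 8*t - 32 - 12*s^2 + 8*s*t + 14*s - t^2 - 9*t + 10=12*s^2 + s*(-8*t - 42) + t^2 + 19*t + 18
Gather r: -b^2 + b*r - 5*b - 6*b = -b^2 + b*r - 11*b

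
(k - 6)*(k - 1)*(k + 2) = k^3 - 5*k^2 - 8*k + 12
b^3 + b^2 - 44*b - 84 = (b - 7)*(b + 2)*(b + 6)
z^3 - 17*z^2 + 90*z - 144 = (z - 8)*(z - 6)*(z - 3)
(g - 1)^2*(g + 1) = g^3 - g^2 - g + 1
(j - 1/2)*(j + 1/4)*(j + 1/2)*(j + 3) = j^4 + 13*j^3/4 + j^2/2 - 13*j/16 - 3/16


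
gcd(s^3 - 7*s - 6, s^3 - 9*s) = s - 3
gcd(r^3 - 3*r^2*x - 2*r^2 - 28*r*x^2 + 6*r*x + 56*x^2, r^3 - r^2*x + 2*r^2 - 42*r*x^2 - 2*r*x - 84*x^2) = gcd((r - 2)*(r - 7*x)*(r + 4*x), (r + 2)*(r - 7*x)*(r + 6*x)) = -r + 7*x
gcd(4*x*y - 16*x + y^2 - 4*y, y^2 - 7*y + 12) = y - 4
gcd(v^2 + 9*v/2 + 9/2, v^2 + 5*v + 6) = v + 3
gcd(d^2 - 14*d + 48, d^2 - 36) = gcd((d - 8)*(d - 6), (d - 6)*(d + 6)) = d - 6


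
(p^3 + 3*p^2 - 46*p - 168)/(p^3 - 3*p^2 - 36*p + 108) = (p^2 - 3*p - 28)/(p^2 - 9*p + 18)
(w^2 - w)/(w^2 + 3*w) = (w - 1)/(w + 3)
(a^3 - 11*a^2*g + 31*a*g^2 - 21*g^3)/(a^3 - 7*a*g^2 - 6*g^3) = (a^2 - 8*a*g + 7*g^2)/(a^2 + 3*a*g + 2*g^2)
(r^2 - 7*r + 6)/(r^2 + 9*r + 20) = (r^2 - 7*r + 6)/(r^2 + 9*r + 20)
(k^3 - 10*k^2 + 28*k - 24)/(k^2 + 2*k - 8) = (k^2 - 8*k + 12)/(k + 4)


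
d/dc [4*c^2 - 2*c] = 8*c - 2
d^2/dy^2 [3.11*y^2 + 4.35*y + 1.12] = 6.22000000000000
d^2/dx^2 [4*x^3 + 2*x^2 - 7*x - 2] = 24*x + 4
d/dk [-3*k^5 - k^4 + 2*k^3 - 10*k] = -15*k^4 - 4*k^3 + 6*k^2 - 10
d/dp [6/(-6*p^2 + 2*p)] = 3*(6*p - 1)/(p^2*(3*p - 1)^2)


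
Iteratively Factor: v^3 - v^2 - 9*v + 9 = (v + 3)*(v^2 - 4*v + 3) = (v - 1)*(v + 3)*(v - 3)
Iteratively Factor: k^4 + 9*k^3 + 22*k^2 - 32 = (k + 2)*(k^3 + 7*k^2 + 8*k - 16) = (k - 1)*(k + 2)*(k^2 + 8*k + 16) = (k - 1)*(k + 2)*(k + 4)*(k + 4)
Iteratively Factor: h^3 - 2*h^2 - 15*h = (h)*(h^2 - 2*h - 15) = h*(h + 3)*(h - 5)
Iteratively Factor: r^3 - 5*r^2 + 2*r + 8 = (r - 4)*(r^2 - r - 2) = (r - 4)*(r - 2)*(r + 1)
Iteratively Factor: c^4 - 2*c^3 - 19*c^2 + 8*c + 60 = (c + 3)*(c^3 - 5*c^2 - 4*c + 20) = (c - 5)*(c + 3)*(c^2 - 4) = (c - 5)*(c - 2)*(c + 3)*(c + 2)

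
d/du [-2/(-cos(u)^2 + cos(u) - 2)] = 2*(2*cos(u) - 1)*sin(u)/(sin(u)^2 + cos(u) - 3)^2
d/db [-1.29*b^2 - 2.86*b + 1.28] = -2.58*b - 2.86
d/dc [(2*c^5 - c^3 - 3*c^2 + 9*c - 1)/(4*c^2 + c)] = (24*c^6 + 8*c^5 - 4*c^4 - 2*c^3 - 39*c^2 + 8*c + 1)/(c^2*(16*c^2 + 8*c + 1))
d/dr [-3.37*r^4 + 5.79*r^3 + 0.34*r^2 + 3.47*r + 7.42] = -13.48*r^3 + 17.37*r^2 + 0.68*r + 3.47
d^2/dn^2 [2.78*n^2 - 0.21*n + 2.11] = 5.56000000000000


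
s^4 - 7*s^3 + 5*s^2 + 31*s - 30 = (s - 5)*(s - 3)*(s - 1)*(s + 2)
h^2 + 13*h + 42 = (h + 6)*(h + 7)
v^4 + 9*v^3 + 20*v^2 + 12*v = v*(v + 1)*(v + 2)*(v + 6)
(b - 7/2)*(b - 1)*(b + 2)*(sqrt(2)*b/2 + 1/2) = sqrt(2)*b^4/2 - 5*sqrt(2)*b^3/4 + b^3/2 - 11*sqrt(2)*b^2/4 - 5*b^2/4 - 11*b/4 + 7*sqrt(2)*b/2 + 7/2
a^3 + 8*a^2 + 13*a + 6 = (a + 1)^2*(a + 6)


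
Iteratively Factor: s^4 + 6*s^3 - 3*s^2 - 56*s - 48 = (s - 3)*(s^3 + 9*s^2 + 24*s + 16) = (s - 3)*(s + 1)*(s^2 + 8*s + 16) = (s - 3)*(s + 1)*(s + 4)*(s + 4)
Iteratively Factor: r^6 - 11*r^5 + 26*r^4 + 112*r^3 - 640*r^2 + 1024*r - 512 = (r + 4)*(r^5 - 15*r^4 + 86*r^3 - 232*r^2 + 288*r - 128) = (r - 4)*(r + 4)*(r^4 - 11*r^3 + 42*r^2 - 64*r + 32) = (r - 4)*(r - 1)*(r + 4)*(r^3 - 10*r^2 + 32*r - 32) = (r - 4)*(r - 2)*(r - 1)*(r + 4)*(r^2 - 8*r + 16) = (r - 4)^2*(r - 2)*(r - 1)*(r + 4)*(r - 4)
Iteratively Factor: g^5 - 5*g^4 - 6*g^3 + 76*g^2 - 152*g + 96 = (g - 2)*(g^4 - 3*g^3 - 12*g^2 + 52*g - 48) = (g - 3)*(g - 2)*(g^3 - 12*g + 16) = (g - 3)*(g - 2)^2*(g^2 + 2*g - 8) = (g - 3)*(g - 2)^2*(g + 4)*(g - 2)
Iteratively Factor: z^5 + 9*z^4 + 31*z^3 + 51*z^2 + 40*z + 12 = (z + 2)*(z^4 + 7*z^3 + 17*z^2 + 17*z + 6) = (z + 2)^2*(z^3 + 5*z^2 + 7*z + 3) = (z + 2)^2*(z + 3)*(z^2 + 2*z + 1) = (z + 1)*(z + 2)^2*(z + 3)*(z + 1)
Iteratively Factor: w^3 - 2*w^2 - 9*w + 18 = (w - 3)*(w^2 + w - 6) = (w - 3)*(w - 2)*(w + 3)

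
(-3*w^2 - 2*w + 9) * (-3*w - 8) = 9*w^3 + 30*w^2 - 11*w - 72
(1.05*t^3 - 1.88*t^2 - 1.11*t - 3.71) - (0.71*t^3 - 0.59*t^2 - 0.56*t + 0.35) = 0.34*t^3 - 1.29*t^2 - 0.55*t - 4.06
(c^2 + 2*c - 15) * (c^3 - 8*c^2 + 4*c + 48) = c^5 - 6*c^4 - 27*c^3 + 176*c^2 + 36*c - 720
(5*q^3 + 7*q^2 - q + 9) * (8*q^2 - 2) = 40*q^5 + 56*q^4 - 18*q^3 + 58*q^2 + 2*q - 18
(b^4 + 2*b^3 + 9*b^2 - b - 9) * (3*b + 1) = 3*b^5 + 7*b^4 + 29*b^3 + 6*b^2 - 28*b - 9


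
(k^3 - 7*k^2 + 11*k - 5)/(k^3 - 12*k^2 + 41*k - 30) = (k - 1)/(k - 6)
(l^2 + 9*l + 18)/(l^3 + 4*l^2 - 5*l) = (l^2 + 9*l + 18)/(l*(l^2 + 4*l - 5))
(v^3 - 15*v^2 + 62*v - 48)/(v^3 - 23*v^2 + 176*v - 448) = (v^2 - 7*v + 6)/(v^2 - 15*v + 56)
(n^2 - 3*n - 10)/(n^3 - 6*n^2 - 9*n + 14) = (n - 5)/(n^2 - 8*n + 7)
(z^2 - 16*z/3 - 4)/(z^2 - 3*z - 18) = (z + 2/3)/(z + 3)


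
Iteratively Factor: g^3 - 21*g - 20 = (g + 1)*(g^2 - g - 20) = (g - 5)*(g + 1)*(g + 4)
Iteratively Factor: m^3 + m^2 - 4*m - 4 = (m + 1)*(m^2 - 4) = (m + 1)*(m + 2)*(m - 2)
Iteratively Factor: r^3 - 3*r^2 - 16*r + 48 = (r - 3)*(r^2 - 16) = (r - 4)*(r - 3)*(r + 4)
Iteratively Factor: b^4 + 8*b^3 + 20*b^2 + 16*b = (b + 4)*(b^3 + 4*b^2 + 4*b) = b*(b + 4)*(b^2 + 4*b + 4) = b*(b + 2)*(b + 4)*(b + 2)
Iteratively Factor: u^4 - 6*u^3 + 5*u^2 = (u - 5)*(u^3 - u^2) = u*(u - 5)*(u^2 - u) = u^2*(u - 5)*(u - 1)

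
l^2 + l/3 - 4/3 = (l - 1)*(l + 4/3)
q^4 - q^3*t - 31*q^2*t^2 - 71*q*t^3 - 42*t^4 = (q - 7*t)*(q + t)*(q + 2*t)*(q + 3*t)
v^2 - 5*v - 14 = (v - 7)*(v + 2)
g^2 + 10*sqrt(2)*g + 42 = (g + 3*sqrt(2))*(g + 7*sqrt(2))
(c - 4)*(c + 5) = c^2 + c - 20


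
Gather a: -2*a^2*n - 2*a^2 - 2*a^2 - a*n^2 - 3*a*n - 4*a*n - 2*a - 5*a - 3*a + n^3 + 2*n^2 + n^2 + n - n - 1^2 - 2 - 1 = a^2*(-2*n - 4) + a*(-n^2 - 7*n - 10) + n^3 + 3*n^2 - 4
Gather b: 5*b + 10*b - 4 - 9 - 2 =15*b - 15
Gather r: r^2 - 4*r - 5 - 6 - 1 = r^2 - 4*r - 12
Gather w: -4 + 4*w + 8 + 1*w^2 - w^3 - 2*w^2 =-w^3 - w^2 + 4*w + 4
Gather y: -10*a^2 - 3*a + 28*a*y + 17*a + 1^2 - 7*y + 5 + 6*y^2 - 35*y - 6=-10*a^2 + 14*a + 6*y^2 + y*(28*a - 42)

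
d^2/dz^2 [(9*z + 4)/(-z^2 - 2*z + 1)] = 2*(-4*(z + 1)^2*(9*z + 4) + (27*z + 22)*(z^2 + 2*z - 1))/(z^2 + 2*z - 1)^3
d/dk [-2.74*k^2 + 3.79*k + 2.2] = 3.79 - 5.48*k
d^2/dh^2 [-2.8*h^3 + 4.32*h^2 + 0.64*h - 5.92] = 8.64 - 16.8*h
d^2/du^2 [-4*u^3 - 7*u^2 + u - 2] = -24*u - 14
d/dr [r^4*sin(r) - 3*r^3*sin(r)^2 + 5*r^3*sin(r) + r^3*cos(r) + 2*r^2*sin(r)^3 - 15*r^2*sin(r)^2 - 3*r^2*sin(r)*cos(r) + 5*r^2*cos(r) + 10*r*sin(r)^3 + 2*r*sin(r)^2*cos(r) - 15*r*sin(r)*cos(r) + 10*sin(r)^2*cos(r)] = r^4*cos(r) + 3*r^3*sin(r) - 3*r^3*sin(2*r) + 5*r^3*cos(r) + 10*r^2*sin(r) - 15*r^2*sin(2*r) + 9*r^2*cos(r)/2 + 3*r^2*cos(2*r)/2 - 3*r^2*cos(3*r)/2 - 9*r^2/2 + 5*r*sin(r)/2 - 3*r*sin(2*r) + r*sin(3*r)/2 + 35*r*cos(r)/2 - 15*r*cos(3*r)/2 - 15*r + 5*sin(r) - 15*sin(2*r)/2 + 5*sin(3*r) + cos(r)/2 - cos(3*r)/2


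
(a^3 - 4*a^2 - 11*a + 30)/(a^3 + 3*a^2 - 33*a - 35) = (a^2 + a - 6)/(a^2 + 8*a + 7)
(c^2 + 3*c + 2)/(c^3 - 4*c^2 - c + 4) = (c + 2)/(c^2 - 5*c + 4)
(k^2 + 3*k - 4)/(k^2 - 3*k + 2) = (k + 4)/(k - 2)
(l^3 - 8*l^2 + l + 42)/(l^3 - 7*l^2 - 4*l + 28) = (l - 3)/(l - 2)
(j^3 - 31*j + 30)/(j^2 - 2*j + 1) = (j^2 + j - 30)/(j - 1)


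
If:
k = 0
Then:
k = 0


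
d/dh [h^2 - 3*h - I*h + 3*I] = 2*h - 3 - I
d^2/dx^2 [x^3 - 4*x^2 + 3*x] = 6*x - 8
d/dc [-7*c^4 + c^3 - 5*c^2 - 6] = c*(-28*c^2 + 3*c - 10)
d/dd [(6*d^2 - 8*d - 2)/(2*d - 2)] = (3*d^2 - 6*d + 5)/(d^2 - 2*d + 1)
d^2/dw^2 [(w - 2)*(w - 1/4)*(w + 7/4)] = 6*w - 1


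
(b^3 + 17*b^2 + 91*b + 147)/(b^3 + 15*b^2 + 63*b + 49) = (b + 3)/(b + 1)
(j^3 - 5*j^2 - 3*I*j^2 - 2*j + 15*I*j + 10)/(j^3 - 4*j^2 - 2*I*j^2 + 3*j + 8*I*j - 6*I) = (j^2 - j*(5 + I) + 5*I)/(j^2 - 4*j + 3)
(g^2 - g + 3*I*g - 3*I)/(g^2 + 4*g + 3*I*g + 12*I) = (g - 1)/(g + 4)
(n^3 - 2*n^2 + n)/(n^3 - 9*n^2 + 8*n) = (n - 1)/(n - 8)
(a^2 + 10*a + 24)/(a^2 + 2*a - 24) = (a + 4)/(a - 4)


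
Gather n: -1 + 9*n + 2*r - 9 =9*n + 2*r - 10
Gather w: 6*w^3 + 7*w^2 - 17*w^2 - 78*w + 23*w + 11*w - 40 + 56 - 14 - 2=6*w^3 - 10*w^2 - 44*w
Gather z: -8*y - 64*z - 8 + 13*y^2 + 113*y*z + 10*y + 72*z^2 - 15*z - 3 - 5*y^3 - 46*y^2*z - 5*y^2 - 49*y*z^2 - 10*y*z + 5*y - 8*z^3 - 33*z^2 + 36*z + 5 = -5*y^3 + 8*y^2 + 7*y - 8*z^3 + z^2*(39 - 49*y) + z*(-46*y^2 + 103*y - 43) - 6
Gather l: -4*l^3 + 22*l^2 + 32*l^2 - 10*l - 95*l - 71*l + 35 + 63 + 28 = -4*l^3 + 54*l^2 - 176*l + 126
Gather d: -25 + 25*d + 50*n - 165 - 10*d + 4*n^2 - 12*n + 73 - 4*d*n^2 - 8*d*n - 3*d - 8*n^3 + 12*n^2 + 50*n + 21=d*(-4*n^2 - 8*n + 12) - 8*n^3 + 16*n^2 + 88*n - 96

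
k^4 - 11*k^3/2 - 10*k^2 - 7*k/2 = k*(k - 7)*(k + 1/2)*(k + 1)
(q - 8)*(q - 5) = q^2 - 13*q + 40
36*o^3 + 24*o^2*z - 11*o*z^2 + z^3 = (-6*o + z)^2*(o + z)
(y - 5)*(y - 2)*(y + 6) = y^3 - y^2 - 32*y + 60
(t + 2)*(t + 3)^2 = t^3 + 8*t^2 + 21*t + 18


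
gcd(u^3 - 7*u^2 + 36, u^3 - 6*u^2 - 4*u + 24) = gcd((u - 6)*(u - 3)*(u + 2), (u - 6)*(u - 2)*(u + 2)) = u^2 - 4*u - 12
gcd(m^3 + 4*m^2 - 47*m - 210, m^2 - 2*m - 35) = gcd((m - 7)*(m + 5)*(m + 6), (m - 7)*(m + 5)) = m^2 - 2*m - 35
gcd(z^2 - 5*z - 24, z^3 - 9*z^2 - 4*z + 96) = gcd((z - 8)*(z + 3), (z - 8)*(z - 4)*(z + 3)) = z^2 - 5*z - 24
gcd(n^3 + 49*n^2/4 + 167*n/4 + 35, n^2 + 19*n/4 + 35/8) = n + 5/4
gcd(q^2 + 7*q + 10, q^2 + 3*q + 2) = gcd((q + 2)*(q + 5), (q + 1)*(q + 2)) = q + 2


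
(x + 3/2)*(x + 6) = x^2 + 15*x/2 + 9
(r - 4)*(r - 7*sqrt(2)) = r^2 - 7*sqrt(2)*r - 4*r + 28*sqrt(2)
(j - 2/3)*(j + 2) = j^2 + 4*j/3 - 4/3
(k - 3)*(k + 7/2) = k^2 + k/2 - 21/2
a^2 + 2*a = a*(a + 2)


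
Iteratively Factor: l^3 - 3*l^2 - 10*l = (l)*(l^2 - 3*l - 10) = l*(l - 5)*(l + 2)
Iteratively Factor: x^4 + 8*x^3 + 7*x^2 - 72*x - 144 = (x + 4)*(x^3 + 4*x^2 - 9*x - 36) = (x + 3)*(x + 4)*(x^2 + x - 12) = (x - 3)*(x + 3)*(x + 4)*(x + 4)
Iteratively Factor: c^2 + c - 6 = (c + 3)*(c - 2)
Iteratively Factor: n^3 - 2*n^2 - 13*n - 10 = (n + 1)*(n^2 - 3*n - 10) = (n - 5)*(n + 1)*(n + 2)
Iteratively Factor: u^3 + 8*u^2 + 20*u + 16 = (u + 4)*(u^2 + 4*u + 4) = (u + 2)*(u + 4)*(u + 2)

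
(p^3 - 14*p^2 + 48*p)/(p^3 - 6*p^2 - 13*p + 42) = p*(p^2 - 14*p + 48)/(p^3 - 6*p^2 - 13*p + 42)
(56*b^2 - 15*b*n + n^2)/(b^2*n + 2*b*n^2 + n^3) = (56*b^2 - 15*b*n + n^2)/(n*(b^2 + 2*b*n + n^2))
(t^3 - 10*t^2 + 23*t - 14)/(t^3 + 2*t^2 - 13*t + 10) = (t - 7)/(t + 5)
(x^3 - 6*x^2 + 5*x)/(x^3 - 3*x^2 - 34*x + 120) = x*(x - 1)/(x^2 + 2*x - 24)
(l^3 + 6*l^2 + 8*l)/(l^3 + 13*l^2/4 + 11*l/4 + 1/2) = 4*l*(l + 4)/(4*l^2 + 5*l + 1)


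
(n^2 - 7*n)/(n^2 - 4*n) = (n - 7)/(n - 4)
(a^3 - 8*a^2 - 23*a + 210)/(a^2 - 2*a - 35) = a - 6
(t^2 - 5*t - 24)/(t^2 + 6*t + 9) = (t - 8)/(t + 3)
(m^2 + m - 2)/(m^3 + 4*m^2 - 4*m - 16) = (m - 1)/(m^2 + 2*m - 8)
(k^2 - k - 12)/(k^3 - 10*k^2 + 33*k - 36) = (k + 3)/(k^2 - 6*k + 9)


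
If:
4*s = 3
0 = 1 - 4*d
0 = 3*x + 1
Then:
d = 1/4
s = 3/4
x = -1/3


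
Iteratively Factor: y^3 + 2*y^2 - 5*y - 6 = (y - 2)*(y^2 + 4*y + 3) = (y - 2)*(y + 3)*(y + 1)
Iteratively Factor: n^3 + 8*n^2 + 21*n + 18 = (n + 3)*(n^2 + 5*n + 6) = (n + 3)^2*(n + 2)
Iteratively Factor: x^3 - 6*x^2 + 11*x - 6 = (x - 1)*(x^2 - 5*x + 6) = (x - 3)*(x - 1)*(x - 2)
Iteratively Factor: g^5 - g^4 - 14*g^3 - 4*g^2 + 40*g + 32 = (g + 1)*(g^4 - 2*g^3 - 12*g^2 + 8*g + 32) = (g + 1)*(g + 2)*(g^3 - 4*g^2 - 4*g + 16) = (g - 4)*(g + 1)*(g + 2)*(g^2 - 4) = (g - 4)*(g - 2)*(g + 1)*(g + 2)*(g + 2)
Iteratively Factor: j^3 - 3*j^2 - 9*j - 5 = (j + 1)*(j^2 - 4*j - 5) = (j - 5)*(j + 1)*(j + 1)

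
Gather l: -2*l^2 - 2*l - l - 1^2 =-2*l^2 - 3*l - 1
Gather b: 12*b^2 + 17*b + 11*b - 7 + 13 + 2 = 12*b^2 + 28*b + 8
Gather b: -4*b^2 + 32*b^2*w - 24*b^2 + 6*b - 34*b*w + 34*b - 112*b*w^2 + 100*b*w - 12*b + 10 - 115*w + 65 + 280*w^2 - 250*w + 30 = b^2*(32*w - 28) + b*(-112*w^2 + 66*w + 28) + 280*w^2 - 365*w + 105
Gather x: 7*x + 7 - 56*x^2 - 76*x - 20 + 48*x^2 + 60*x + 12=-8*x^2 - 9*x - 1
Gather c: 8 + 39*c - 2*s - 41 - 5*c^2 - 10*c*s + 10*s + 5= -5*c^2 + c*(39 - 10*s) + 8*s - 28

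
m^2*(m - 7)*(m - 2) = m^4 - 9*m^3 + 14*m^2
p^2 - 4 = (p - 2)*(p + 2)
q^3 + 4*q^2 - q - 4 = (q - 1)*(q + 1)*(q + 4)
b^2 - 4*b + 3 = (b - 3)*(b - 1)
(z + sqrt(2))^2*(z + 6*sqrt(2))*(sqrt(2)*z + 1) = sqrt(2)*z^4 + 17*z^3 + 34*sqrt(2)*z^2 + 50*z + 12*sqrt(2)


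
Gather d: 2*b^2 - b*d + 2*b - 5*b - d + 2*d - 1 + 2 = 2*b^2 - 3*b + d*(1 - b) + 1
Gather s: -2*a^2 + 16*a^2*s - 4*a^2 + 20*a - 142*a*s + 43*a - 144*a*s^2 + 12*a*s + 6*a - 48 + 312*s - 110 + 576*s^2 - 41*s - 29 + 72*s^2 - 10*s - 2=-6*a^2 + 69*a + s^2*(648 - 144*a) + s*(16*a^2 - 130*a + 261) - 189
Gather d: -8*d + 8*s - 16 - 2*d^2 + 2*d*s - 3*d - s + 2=-2*d^2 + d*(2*s - 11) + 7*s - 14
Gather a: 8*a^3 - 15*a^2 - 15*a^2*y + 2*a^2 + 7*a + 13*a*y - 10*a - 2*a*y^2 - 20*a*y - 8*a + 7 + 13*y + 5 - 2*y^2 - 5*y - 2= 8*a^3 + a^2*(-15*y - 13) + a*(-2*y^2 - 7*y - 11) - 2*y^2 + 8*y + 10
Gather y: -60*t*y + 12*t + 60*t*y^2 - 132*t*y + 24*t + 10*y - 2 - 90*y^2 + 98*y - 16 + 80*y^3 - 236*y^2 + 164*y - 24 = 36*t + 80*y^3 + y^2*(60*t - 326) + y*(272 - 192*t) - 42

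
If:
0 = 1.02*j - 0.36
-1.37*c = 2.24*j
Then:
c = -0.58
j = 0.35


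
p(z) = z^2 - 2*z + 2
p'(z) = 2*z - 2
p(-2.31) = 11.96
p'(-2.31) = -6.62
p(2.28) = 2.64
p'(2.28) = 2.56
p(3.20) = 5.84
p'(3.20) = 4.40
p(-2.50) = 13.25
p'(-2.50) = -7.00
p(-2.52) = 13.39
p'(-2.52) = -7.04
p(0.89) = 1.01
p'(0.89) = -0.22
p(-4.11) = 27.11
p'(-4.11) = -10.22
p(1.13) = 1.02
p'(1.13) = 0.26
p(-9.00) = 101.00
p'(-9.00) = -20.00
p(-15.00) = 257.00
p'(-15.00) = -32.00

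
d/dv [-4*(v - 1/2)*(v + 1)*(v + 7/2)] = -12*v^2 - 32*v - 5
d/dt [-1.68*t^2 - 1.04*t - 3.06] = -3.36*t - 1.04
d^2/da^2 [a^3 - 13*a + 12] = 6*a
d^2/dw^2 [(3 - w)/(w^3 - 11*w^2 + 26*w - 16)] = 2*(-(w - 3)*(3*w^2 - 22*w + 26)^2 + (3*w^2 - 22*w + (w - 3)*(3*w - 11) + 26)*(w^3 - 11*w^2 + 26*w - 16))/(w^3 - 11*w^2 + 26*w - 16)^3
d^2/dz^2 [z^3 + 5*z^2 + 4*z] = 6*z + 10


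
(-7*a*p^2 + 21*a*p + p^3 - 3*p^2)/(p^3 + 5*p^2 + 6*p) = (-7*a*p + 21*a + p^2 - 3*p)/(p^2 + 5*p + 6)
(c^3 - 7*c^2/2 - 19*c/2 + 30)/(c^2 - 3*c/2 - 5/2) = (c^2 - c - 12)/(c + 1)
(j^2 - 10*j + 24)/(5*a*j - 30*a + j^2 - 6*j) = (j - 4)/(5*a + j)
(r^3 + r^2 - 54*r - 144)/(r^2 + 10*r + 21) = (r^2 - 2*r - 48)/(r + 7)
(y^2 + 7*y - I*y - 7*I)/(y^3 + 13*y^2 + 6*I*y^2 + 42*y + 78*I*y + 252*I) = (y - I)/(y^2 + 6*y*(1 + I) + 36*I)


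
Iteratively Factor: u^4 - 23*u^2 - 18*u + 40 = (u + 2)*(u^3 - 2*u^2 - 19*u + 20) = (u + 2)*(u + 4)*(u^2 - 6*u + 5) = (u - 5)*(u + 2)*(u + 4)*(u - 1)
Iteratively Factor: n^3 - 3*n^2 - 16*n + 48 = (n + 4)*(n^2 - 7*n + 12) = (n - 4)*(n + 4)*(n - 3)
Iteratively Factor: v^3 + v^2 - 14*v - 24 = (v + 2)*(v^2 - v - 12) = (v - 4)*(v + 2)*(v + 3)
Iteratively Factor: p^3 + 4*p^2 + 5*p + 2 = (p + 2)*(p^2 + 2*p + 1) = (p + 1)*(p + 2)*(p + 1)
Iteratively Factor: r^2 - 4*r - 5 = (r + 1)*(r - 5)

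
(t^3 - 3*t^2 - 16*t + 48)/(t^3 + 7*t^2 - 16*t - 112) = (t - 3)/(t + 7)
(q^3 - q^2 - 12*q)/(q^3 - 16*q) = (q + 3)/(q + 4)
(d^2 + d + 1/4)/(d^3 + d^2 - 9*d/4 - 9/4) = (4*d^2 + 4*d + 1)/(4*d^3 + 4*d^2 - 9*d - 9)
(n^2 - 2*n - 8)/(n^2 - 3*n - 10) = (n - 4)/(n - 5)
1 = 1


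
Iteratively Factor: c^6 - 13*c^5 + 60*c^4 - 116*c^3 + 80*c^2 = (c)*(c^5 - 13*c^4 + 60*c^3 - 116*c^2 + 80*c) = c^2*(c^4 - 13*c^3 + 60*c^2 - 116*c + 80) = c^2*(c - 2)*(c^3 - 11*c^2 + 38*c - 40) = c^2*(c - 5)*(c - 2)*(c^2 - 6*c + 8) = c^2*(c - 5)*(c - 2)^2*(c - 4)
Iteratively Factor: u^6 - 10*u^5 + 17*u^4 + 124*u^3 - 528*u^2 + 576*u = (u + 4)*(u^5 - 14*u^4 + 73*u^3 - 168*u^2 + 144*u) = (u - 3)*(u + 4)*(u^4 - 11*u^3 + 40*u^2 - 48*u) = (u - 4)*(u - 3)*(u + 4)*(u^3 - 7*u^2 + 12*u) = (u - 4)^2*(u - 3)*(u + 4)*(u^2 - 3*u) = (u - 4)^2*(u - 3)^2*(u + 4)*(u)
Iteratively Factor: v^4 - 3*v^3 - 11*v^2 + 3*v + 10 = (v + 2)*(v^3 - 5*v^2 - v + 5) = (v - 1)*(v + 2)*(v^2 - 4*v - 5) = (v - 5)*(v - 1)*(v + 2)*(v + 1)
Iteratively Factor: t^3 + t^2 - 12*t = (t + 4)*(t^2 - 3*t) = (t - 3)*(t + 4)*(t)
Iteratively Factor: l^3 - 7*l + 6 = (l - 2)*(l^2 + 2*l - 3) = (l - 2)*(l - 1)*(l + 3)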